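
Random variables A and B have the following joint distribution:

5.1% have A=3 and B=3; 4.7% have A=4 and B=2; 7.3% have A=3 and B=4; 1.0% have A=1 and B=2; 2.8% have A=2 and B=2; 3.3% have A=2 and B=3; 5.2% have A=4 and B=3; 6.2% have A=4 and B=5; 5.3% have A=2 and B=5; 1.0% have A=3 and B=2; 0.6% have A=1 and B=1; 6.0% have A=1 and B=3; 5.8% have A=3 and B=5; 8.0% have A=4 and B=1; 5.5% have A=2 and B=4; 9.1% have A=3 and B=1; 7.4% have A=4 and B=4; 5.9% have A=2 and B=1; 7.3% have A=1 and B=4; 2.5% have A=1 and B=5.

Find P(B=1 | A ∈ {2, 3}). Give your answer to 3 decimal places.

P(A=2) = 0.059 + 0.028 + 0.033 + 0.055 + 0.053 = 0.228.
P(A=3) = 0.091 + 0.010 + 0.051 + 0.073 + 0.058 = 0.283.
P(A ∈ {2, 3}) = 0.228 + 0.283 = 0.511; P(B=1, A ∈ {2, 3}) = 0.059 + 0.091 = 0.150.
P(B=1 | A ∈ {2, 3}) = 0.150/0.511 = 0.294.

0.294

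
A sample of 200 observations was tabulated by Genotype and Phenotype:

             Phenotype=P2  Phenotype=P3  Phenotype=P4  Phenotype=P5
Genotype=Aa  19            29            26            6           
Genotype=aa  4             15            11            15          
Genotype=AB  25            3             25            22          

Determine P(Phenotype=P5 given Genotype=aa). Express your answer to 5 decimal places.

Total with Genotype=aa: 4 + 15 + 11 + 15 = 45.
P(Phenotype=P5 | Genotype=aa) = 15/45 = 0.33333.

0.33333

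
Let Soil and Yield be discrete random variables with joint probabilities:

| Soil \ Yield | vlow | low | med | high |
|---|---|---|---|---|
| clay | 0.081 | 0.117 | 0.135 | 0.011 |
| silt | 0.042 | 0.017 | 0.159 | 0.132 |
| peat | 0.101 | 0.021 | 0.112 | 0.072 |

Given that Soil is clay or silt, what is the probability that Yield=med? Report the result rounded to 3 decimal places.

0.424

P(Soil=clay) = 0.081 + 0.117 + 0.135 + 0.011 = 0.344.
P(Soil=silt) = 0.042 + 0.017 + 0.159 + 0.132 = 0.350.
P(Soil ∈ {clay, silt}) = 0.344 + 0.350 = 0.694; P(Yield=med, Soil ∈ {clay, silt}) = 0.135 + 0.159 = 0.294.
P(Yield=med | Soil ∈ {clay, silt}) = 0.294/0.694 = 0.424.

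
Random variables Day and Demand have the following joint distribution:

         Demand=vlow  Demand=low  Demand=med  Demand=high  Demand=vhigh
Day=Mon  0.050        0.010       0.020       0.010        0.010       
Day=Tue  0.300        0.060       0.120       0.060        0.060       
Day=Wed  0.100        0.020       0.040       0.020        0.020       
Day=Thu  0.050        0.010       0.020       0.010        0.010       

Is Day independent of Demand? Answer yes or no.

Every cell satisfies P(Day,Demand) = P(Day)·P(Demand). For instance P(Day=Mon) = 0.100, P(Demand=vlow) = 0.500, and 0.100×0.500 = 0.050 matches the joint entry. So Day and Demand are independent.

yes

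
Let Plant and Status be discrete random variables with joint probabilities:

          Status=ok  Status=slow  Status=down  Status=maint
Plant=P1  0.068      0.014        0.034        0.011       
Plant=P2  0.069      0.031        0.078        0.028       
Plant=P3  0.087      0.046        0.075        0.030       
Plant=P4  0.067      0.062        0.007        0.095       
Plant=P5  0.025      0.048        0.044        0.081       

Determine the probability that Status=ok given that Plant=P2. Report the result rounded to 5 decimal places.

0.33495

P(Plant=P2) = 0.069 + 0.031 + 0.078 + 0.028 = 0.206.
P(Status=ok | Plant=P2) = 0.069/0.206 = 0.33495.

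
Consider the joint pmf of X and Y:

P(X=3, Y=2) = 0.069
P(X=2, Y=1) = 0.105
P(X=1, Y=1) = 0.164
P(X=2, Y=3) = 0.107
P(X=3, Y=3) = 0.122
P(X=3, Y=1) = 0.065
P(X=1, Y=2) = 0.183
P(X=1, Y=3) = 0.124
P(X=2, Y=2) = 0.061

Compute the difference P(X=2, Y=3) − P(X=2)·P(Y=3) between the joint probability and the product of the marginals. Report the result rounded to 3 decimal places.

P(X=2) = 0.105 + 0.061 + 0.107 = 0.273.
P(Y=3) = 0.124 + 0.107 + 0.122 = 0.353.
P(X=2, Y=3) − P(X=2)P(Y=3) = 0.107 − 0.273×0.353 = 0.011.

0.011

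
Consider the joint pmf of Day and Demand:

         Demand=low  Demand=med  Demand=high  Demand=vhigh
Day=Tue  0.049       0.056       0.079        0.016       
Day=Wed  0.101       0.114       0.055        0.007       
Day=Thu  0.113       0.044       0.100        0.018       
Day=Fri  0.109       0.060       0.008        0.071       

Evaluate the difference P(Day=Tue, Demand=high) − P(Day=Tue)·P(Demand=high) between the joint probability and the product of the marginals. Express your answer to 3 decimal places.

P(Day=Tue) = 0.049 + 0.056 + 0.079 + 0.016 = 0.200.
P(Demand=high) = 0.079 + 0.055 + 0.100 + 0.008 = 0.242.
P(Day=Tue, Demand=high) − P(Day=Tue)P(Demand=high) = 0.079 − 0.200×0.242 = 0.031.

0.031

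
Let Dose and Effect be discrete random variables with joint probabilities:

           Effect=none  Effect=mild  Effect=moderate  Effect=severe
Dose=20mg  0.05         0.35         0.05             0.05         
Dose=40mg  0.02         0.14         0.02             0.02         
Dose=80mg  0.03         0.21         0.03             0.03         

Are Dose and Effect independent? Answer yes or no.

yes

Every cell satisfies P(Dose,Effect) = P(Dose)·P(Effect). For instance P(Dose=40mg) = 0.20, P(Effect=severe) = 0.10, and 0.20×0.10 = 0.02 matches the joint entry. So Dose and Effect are independent.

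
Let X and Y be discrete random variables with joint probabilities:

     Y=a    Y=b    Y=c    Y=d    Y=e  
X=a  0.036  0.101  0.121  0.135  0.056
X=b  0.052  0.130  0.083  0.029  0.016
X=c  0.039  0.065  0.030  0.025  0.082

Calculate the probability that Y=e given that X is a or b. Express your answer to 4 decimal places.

P(X=a) = 0.036 + 0.101 + 0.121 + 0.135 + 0.056 = 0.449.
P(X=b) = 0.052 + 0.130 + 0.083 + 0.029 + 0.016 = 0.310.
P(X ∈ {a, b}) = 0.449 + 0.310 = 0.759; P(Y=e, X ∈ {a, b}) = 0.056 + 0.016 = 0.072.
P(Y=e | X ∈ {a, b}) = 0.072/0.759 = 0.0949.

0.0949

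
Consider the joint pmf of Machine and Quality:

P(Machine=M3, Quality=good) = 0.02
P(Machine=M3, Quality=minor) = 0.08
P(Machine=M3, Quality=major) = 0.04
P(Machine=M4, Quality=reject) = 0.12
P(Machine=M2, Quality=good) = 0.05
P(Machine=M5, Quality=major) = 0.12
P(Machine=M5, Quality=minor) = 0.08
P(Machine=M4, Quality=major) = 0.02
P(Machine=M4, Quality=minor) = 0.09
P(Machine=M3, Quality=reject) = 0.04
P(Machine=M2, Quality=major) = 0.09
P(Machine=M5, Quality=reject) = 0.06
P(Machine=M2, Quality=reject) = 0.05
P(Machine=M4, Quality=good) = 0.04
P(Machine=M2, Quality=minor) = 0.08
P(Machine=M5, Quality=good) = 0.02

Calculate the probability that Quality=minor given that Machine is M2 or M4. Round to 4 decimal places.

P(Machine=M2) = 0.05 + 0.08 + 0.09 + 0.05 = 0.27.
P(Machine=M4) = 0.04 + 0.09 + 0.02 + 0.12 = 0.27.
P(Machine ∈ {M2, M4}) = 0.27 + 0.27 = 0.54; P(Quality=minor, Machine ∈ {M2, M4}) = 0.08 + 0.09 = 0.17.
P(Quality=minor | Machine ∈ {M2, M4}) = 0.17/0.54 = 0.3148.

0.3148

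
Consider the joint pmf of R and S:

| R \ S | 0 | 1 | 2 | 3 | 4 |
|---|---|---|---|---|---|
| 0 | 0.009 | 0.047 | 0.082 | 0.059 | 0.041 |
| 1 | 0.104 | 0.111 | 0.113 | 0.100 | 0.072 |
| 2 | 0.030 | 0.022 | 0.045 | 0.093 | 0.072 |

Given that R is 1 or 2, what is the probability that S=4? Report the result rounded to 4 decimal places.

0.1890

P(R=1) = 0.104 + 0.111 + 0.113 + 0.100 + 0.072 = 0.500.
P(R=2) = 0.030 + 0.022 + 0.045 + 0.093 + 0.072 = 0.262.
P(R ∈ {1, 2}) = 0.500 + 0.262 = 0.762; P(S=4, R ∈ {1, 2}) = 0.072 + 0.072 = 0.144.
P(S=4 | R ∈ {1, 2}) = 0.144/0.762 = 0.1890.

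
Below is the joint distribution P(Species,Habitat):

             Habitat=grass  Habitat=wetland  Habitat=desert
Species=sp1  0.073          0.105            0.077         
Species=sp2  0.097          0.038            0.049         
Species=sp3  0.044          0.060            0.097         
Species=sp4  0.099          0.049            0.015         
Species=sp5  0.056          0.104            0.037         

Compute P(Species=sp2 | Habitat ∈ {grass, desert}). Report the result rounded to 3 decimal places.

0.227

P(Habitat=grass) = 0.073 + 0.097 + 0.044 + 0.099 + 0.056 = 0.369.
P(Habitat=desert) = 0.077 + 0.049 + 0.097 + 0.015 + 0.037 = 0.275.
P(Habitat ∈ {grass, desert}) = 0.369 + 0.275 = 0.644; P(Species=sp2, Habitat ∈ {grass, desert}) = 0.097 + 0.049 = 0.146.
P(Species=sp2 | Habitat ∈ {grass, desert}) = 0.146/0.644 = 0.227.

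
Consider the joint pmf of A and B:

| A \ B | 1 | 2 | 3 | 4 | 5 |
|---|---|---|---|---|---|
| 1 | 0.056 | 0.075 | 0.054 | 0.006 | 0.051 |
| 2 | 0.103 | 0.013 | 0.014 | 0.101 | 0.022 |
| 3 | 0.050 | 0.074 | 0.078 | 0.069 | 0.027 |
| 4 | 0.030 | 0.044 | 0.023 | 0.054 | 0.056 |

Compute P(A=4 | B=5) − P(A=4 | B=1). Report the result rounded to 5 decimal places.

P(B=5) = 0.051 + 0.022 + 0.027 + 0.056 = 0.156; P(A=4 | B=5) = 0.056/0.156 = 0.358974.
P(B=1) = 0.056 + 0.103 + 0.050 + 0.030 = 0.239; P(A=4 | B=1) = 0.030/0.239 = 0.125523.
Difference = 0.23345.

0.23345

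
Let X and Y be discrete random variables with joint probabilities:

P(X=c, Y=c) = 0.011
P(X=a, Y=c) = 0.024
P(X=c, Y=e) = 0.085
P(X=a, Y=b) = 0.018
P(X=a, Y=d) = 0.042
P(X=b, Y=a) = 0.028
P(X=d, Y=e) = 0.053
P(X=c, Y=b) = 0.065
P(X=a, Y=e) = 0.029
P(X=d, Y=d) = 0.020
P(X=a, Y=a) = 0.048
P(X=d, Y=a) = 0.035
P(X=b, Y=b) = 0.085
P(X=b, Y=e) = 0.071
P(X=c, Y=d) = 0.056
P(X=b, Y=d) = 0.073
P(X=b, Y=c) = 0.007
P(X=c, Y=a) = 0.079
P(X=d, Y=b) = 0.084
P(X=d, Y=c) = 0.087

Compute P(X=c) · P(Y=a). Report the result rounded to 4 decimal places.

0.0562

P(X=c) = 0.079 + 0.065 + 0.011 + 0.056 + 0.085 = 0.296.
P(Y=a) = 0.048 + 0.028 + 0.079 + 0.035 = 0.190.
Product: 0.296 × 0.190 = 0.0562.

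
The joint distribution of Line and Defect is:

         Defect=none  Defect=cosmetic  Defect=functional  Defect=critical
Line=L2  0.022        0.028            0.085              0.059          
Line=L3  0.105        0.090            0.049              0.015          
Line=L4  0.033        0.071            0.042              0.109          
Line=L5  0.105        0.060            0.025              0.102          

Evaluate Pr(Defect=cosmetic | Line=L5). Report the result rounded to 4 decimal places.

0.2055

P(Line=L5) = 0.105 + 0.060 + 0.025 + 0.102 = 0.292.
P(Defect=cosmetic | Line=L5) = 0.060/0.292 = 0.2055.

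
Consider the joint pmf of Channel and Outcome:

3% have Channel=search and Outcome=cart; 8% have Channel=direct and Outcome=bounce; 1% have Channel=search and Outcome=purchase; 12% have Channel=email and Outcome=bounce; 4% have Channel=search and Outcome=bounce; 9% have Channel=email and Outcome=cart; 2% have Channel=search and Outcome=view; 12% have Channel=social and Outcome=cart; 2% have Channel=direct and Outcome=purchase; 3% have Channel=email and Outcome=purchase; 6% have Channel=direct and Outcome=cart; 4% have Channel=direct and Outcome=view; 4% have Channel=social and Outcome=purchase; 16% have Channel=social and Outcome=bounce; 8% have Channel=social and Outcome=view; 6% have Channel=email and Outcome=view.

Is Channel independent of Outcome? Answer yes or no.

yes

Every cell satisfies P(Channel,Outcome) = P(Channel)·P(Outcome). For instance P(Channel=email) = 0.30, P(Outcome=cart) = 0.30, and 0.30×0.30 = 0.09 matches the joint entry. So Channel and Outcome are independent.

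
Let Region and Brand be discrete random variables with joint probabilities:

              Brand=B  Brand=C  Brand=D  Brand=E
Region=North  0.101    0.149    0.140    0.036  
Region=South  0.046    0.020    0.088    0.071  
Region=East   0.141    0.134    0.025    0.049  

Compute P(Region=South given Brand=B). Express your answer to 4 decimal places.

P(Brand=B) = 0.101 + 0.046 + 0.141 = 0.288.
P(Region=South | Brand=B) = 0.046/0.288 = 0.1597.

0.1597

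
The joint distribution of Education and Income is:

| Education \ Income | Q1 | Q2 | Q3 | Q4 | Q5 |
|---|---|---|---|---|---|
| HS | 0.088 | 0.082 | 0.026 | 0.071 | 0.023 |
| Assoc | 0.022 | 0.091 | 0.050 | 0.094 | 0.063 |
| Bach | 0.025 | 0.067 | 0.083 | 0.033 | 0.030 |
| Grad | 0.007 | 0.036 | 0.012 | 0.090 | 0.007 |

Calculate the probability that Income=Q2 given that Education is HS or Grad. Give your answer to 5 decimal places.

P(Education=HS) = 0.088 + 0.082 + 0.026 + 0.071 + 0.023 = 0.290.
P(Education=Grad) = 0.007 + 0.036 + 0.012 + 0.090 + 0.007 = 0.152.
P(Education ∈ {HS, Grad}) = 0.290 + 0.152 = 0.442; P(Income=Q2, Education ∈ {HS, Grad}) = 0.082 + 0.036 = 0.118.
P(Income=Q2 | Education ∈ {HS, Grad}) = 0.118/0.442 = 0.26697.

0.26697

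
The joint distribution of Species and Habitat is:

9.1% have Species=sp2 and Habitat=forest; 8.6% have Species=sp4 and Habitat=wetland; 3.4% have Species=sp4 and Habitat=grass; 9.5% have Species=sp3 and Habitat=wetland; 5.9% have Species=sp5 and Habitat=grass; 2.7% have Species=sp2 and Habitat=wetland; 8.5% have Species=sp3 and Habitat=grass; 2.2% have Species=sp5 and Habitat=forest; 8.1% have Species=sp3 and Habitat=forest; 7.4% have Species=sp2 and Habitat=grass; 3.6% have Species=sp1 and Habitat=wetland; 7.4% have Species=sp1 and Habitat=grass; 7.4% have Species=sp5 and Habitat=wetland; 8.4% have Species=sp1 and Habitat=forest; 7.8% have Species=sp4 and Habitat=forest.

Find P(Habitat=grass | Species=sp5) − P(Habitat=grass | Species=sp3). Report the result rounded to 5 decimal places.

0.05497

P(Species=sp5) = 0.022 + 0.059 + 0.074 = 0.155; P(Habitat=grass | Species=sp5) = 0.059/0.155 = 0.380645.
P(Species=sp3) = 0.081 + 0.085 + 0.095 = 0.261; P(Habitat=grass | Species=sp3) = 0.085/0.261 = 0.325670.
Difference = 0.05497.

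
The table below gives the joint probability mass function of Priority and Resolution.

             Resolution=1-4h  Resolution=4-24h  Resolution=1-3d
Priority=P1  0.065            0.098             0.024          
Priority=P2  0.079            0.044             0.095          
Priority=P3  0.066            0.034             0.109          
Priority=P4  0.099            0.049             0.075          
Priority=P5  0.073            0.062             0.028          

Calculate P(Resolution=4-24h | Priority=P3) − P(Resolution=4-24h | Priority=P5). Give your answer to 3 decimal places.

-0.218

P(Priority=P3) = 0.066 + 0.034 + 0.109 = 0.209; P(Resolution=4-24h | Priority=P3) = 0.034/0.209 = 0.1627.
P(Priority=P5) = 0.073 + 0.062 + 0.028 = 0.163; P(Resolution=4-24h | Priority=P5) = 0.062/0.163 = 0.3804.
Difference = -0.218.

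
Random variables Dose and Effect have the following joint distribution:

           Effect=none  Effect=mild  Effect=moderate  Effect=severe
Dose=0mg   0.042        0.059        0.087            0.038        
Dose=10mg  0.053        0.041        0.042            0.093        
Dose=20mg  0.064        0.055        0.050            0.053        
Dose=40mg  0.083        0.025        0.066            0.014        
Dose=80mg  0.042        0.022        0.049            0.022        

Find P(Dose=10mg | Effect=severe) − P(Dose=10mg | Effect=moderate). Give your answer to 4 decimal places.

P(Effect=severe) = 0.038 + 0.093 + 0.053 + 0.014 + 0.022 = 0.220; P(Dose=10mg | Effect=severe) = 0.093/0.220 = 0.42273.
P(Effect=moderate) = 0.087 + 0.042 + 0.050 + 0.066 + 0.049 = 0.294; P(Dose=10mg | Effect=moderate) = 0.042/0.294 = 0.14286.
Difference = 0.2799.

0.2799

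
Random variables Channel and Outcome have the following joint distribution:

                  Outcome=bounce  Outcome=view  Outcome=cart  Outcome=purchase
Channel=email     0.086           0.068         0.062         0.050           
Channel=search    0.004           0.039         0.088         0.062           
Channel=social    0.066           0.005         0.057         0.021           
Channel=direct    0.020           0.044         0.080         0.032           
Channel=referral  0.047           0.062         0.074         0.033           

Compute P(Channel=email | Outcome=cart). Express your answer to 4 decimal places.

0.1717

P(Outcome=cart) = 0.062 + 0.088 + 0.057 + 0.080 + 0.074 = 0.361.
P(Channel=email | Outcome=cart) = 0.062/0.361 = 0.1717.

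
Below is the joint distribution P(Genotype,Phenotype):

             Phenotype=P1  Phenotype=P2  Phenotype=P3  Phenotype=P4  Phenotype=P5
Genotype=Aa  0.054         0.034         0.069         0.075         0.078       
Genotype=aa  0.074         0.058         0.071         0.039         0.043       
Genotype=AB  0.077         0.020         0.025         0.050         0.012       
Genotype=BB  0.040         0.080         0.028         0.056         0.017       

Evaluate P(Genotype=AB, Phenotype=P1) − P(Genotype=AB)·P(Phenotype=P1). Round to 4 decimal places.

0.0319

P(Genotype=AB) = 0.077 + 0.020 + 0.025 + 0.050 + 0.012 = 0.184.
P(Phenotype=P1) = 0.054 + 0.074 + 0.077 + 0.040 = 0.245.
P(Genotype=AB, Phenotype=P1) − P(Genotype=AB)P(Phenotype=P1) = 0.077 − 0.184×0.245 = 0.0319.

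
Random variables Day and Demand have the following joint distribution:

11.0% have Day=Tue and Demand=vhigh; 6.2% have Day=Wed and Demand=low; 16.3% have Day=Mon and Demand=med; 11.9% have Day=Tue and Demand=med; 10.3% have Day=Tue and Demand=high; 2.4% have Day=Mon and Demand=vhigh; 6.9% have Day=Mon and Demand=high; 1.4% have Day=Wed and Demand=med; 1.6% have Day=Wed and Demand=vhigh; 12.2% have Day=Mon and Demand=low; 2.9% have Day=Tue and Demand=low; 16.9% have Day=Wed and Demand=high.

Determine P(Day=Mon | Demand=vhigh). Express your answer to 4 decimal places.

P(Demand=vhigh) = 0.024 + 0.110 + 0.016 = 0.150.
P(Day=Mon | Demand=vhigh) = 0.024/0.150 = 0.1600.

0.1600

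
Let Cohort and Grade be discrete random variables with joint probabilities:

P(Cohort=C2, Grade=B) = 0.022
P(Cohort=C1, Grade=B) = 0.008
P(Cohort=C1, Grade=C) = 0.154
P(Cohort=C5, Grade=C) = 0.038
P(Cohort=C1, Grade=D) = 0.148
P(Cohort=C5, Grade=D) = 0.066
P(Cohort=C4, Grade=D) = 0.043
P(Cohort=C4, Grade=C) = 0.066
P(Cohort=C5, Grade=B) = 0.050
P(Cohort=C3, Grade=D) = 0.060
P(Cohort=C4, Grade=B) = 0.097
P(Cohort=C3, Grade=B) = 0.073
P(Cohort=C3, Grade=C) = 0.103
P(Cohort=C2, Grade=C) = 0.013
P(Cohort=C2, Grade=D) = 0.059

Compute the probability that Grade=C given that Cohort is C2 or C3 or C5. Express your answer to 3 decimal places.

0.318

P(Cohort=C2) = 0.022 + 0.013 + 0.059 = 0.094.
P(Cohort=C3) = 0.073 + 0.103 + 0.060 = 0.236.
P(Cohort=C5) = 0.050 + 0.038 + 0.066 = 0.154.
P(Cohort ∈ {C2, C3, C5}) = 0.094 + 0.236 + 0.154 = 0.484; P(Grade=C, Cohort ∈ {C2, C3, C5}) = 0.013 + 0.103 + 0.038 = 0.154.
P(Grade=C | Cohort ∈ {C2, C3, C5}) = 0.154/0.484 = 0.318.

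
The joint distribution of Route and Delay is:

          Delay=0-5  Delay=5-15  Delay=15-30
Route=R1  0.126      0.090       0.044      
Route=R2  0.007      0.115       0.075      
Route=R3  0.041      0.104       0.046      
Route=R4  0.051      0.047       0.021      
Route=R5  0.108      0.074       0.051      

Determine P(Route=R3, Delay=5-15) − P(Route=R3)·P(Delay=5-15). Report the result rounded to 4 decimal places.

0.0219

P(Route=R3) = 0.041 + 0.104 + 0.046 = 0.191.
P(Delay=5-15) = 0.090 + 0.115 + 0.104 + 0.047 + 0.074 = 0.430.
P(Route=R3, Delay=5-15) − P(Route=R3)P(Delay=5-15) = 0.104 − 0.191×0.430 = 0.0219.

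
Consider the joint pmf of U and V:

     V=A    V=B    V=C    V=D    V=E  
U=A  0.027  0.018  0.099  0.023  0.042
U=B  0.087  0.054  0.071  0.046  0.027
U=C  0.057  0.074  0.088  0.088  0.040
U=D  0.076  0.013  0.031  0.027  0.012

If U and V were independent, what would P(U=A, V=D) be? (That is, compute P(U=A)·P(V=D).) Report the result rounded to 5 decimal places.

0.03846

P(U=A) = 0.027 + 0.018 + 0.099 + 0.023 + 0.042 = 0.209.
P(V=D) = 0.023 + 0.046 + 0.088 + 0.027 = 0.184.
Product: 0.209 × 0.184 = 0.03846.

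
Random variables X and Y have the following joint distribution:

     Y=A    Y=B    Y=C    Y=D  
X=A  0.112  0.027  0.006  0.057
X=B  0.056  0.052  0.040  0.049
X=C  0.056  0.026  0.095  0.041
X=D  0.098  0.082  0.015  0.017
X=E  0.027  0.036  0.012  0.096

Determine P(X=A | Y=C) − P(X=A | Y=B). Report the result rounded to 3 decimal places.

P(Y=C) = 0.006 + 0.040 + 0.095 + 0.015 + 0.012 = 0.168; P(X=A | Y=C) = 0.006/0.168 = 0.0357.
P(Y=B) = 0.027 + 0.052 + 0.026 + 0.082 + 0.036 = 0.223; P(X=A | Y=B) = 0.027/0.223 = 0.1211.
Difference = -0.085.

-0.085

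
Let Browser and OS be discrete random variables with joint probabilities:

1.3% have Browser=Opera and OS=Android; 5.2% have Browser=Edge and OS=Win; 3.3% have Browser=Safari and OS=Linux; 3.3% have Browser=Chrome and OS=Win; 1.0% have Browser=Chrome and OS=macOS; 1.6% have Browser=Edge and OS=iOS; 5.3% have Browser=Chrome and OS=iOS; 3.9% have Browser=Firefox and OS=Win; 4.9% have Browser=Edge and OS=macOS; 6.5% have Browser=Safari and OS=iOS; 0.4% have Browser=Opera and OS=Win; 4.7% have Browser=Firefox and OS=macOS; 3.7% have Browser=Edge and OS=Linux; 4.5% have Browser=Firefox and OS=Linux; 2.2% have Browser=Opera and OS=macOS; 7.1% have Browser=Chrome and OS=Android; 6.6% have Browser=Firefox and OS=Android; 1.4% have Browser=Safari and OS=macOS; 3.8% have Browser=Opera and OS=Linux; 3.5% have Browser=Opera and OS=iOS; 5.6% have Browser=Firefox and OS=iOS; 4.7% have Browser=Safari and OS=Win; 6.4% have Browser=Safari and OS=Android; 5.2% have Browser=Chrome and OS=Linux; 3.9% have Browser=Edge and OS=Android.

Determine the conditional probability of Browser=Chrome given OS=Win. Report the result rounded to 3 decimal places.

P(OS=Win) = 0.033 + 0.039 + 0.047 + 0.052 + 0.004 = 0.175.
P(Browser=Chrome | OS=Win) = 0.033/0.175 = 0.189.

0.189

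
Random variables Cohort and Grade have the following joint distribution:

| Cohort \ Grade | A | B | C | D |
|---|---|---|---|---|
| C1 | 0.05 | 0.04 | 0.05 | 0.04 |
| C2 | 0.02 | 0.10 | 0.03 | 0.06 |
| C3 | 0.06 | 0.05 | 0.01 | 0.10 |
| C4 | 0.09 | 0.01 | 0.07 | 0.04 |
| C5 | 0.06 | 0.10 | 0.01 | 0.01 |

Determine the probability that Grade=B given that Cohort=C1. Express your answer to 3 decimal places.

0.222

P(Cohort=C1) = 0.05 + 0.04 + 0.05 + 0.04 = 0.18.
P(Grade=B | Cohort=C1) = 0.04/0.18 = 0.222.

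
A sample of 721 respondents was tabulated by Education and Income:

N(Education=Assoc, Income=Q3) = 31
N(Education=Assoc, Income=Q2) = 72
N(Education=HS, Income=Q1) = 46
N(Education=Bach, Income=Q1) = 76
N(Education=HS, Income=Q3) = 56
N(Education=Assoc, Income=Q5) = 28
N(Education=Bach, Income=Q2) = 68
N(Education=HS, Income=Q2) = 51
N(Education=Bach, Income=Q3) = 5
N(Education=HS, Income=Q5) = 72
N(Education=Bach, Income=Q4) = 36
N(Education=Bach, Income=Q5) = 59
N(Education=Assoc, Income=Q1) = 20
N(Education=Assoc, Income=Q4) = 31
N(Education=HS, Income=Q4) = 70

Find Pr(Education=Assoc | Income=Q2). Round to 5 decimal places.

0.37696

Total with Income=Q2: 51 + 72 + 68 = 191.
P(Education=Assoc | Income=Q2) = 72/191 = 0.37696.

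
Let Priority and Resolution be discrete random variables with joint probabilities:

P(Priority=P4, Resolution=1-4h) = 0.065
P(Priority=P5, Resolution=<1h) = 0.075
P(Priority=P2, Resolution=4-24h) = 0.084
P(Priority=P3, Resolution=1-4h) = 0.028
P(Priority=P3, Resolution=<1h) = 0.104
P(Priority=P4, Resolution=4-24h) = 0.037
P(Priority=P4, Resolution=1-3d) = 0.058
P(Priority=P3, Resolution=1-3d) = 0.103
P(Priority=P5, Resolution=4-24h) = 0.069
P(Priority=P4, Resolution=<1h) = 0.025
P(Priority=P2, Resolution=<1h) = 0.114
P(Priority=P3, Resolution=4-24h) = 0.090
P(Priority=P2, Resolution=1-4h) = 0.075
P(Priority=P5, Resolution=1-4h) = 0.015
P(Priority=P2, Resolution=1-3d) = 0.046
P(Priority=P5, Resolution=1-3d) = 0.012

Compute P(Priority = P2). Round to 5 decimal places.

0.31900

P(Priority=P2) = 0.114 + 0.075 + 0.084 + 0.046 = 0.319.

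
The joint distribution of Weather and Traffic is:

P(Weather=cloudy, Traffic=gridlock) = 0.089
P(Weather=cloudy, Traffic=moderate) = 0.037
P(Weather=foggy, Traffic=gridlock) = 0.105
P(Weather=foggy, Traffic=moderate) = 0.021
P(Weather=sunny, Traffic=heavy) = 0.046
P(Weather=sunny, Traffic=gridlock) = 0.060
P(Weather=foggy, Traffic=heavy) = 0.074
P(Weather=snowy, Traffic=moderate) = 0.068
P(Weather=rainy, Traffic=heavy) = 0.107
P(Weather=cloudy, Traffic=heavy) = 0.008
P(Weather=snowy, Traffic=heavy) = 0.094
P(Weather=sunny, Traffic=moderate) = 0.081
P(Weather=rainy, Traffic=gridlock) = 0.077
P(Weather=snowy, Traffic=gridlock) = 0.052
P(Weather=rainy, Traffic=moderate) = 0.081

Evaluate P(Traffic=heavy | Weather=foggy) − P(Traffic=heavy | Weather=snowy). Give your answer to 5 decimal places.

-0.06925

P(Weather=foggy) = 0.021 + 0.074 + 0.105 = 0.200; P(Traffic=heavy | Weather=foggy) = 0.074/0.200 = 0.370000.
P(Weather=snowy) = 0.068 + 0.094 + 0.052 = 0.214; P(Traffic=heavy | Weather=snowy) = 0.094/0.214 = 0.439252.
Difference = -0.06925.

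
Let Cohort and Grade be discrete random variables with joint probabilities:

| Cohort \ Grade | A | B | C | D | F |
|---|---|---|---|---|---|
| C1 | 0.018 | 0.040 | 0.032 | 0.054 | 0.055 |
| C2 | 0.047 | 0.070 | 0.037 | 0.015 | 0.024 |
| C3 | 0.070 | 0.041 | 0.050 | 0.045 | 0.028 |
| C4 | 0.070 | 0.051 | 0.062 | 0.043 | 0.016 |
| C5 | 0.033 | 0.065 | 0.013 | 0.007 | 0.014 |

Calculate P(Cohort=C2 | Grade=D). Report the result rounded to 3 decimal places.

0.091

P(Grade=D) = 0.054 + 0.015 + 0.045 + 0.043 + 0.007 = 0.164.
P(Cohort=C2 | Grade=D) = 0.015/0.164 = 0.091.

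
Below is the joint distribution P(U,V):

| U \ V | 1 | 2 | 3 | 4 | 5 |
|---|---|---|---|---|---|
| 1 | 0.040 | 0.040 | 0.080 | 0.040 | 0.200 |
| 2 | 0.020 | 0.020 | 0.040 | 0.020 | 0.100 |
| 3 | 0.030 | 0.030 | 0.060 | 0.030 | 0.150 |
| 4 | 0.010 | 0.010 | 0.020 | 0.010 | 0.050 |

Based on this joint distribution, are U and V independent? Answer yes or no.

yes

Every cell satisfies P(U,V) = P(U)·P(V). For instance P(U=4) = 0.100, P(V=3) = 0.200, and 0.100×0.200 = 0.020 matches the joint entry. So U and V are independent.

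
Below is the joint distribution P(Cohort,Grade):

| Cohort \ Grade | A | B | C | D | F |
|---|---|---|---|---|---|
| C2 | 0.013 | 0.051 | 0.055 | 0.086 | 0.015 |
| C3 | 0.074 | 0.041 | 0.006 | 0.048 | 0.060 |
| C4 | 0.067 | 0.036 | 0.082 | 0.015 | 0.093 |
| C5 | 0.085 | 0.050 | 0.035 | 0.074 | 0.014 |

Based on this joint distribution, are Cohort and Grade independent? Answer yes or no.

P(Cohort=C4) = 0.293 and P(Grade=D) = 0.223, so their product is 0.06534, but P(Cohort=C4, Grade=D) = 0.015. Since these differ, Cohort and Grade are not independent.

no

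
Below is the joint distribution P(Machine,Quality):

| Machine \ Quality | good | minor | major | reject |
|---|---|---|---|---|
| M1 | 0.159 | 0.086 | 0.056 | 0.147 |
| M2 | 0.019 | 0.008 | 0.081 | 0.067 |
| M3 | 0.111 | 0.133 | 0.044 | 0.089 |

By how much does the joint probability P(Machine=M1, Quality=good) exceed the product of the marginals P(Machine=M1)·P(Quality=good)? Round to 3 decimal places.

P(Machine=M1) = 0.159 + 0.086 + 0.056 + 0.147 = 0.448.
P(Quality=good) = 0.159 + 0.019 + 0.111 = 0.289.
P(Machine=M1, Quality=good) − P(Machine=M1)P(Quality=good) = 0.159 − 0.448×0.289 = 0.030.

0.030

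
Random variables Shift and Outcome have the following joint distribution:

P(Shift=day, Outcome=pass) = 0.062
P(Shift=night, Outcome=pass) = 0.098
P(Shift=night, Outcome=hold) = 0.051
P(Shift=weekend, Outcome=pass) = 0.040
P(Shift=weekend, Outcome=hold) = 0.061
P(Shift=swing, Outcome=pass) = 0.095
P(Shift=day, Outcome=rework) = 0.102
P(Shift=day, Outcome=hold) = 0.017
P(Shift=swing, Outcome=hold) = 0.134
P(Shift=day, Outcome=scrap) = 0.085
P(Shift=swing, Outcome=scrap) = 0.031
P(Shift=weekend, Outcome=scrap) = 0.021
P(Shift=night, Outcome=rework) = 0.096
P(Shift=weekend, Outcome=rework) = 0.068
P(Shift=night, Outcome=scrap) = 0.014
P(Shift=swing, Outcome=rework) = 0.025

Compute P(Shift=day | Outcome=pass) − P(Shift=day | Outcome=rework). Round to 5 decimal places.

-0.14035

P(Outcome=pass) = 0.062 + 0.095 + 0.098 + 0.040 = 0.295; P(Shift=day | Outcome=pass) = 0.062/0.295 = 0.210169.
P(Outcome=rework) = 0.102 + 0.025 + 0.096 + 0.068 = 0.291; P(Shift=day | Outcome=rework) = 0.102/0.291 = 0.350515.
Difference = -0.14035.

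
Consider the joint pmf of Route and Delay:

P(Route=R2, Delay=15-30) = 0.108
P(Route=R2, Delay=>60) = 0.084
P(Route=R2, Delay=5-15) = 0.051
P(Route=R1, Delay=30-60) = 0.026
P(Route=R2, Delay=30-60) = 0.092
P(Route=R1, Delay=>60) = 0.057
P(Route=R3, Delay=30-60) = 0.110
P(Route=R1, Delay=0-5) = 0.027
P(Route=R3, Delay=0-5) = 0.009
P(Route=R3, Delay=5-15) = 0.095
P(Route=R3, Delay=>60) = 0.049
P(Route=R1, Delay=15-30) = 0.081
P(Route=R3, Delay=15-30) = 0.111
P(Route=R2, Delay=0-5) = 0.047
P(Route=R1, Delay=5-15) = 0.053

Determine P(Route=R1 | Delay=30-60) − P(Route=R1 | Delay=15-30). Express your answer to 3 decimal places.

-0.156

P(Delay=30-60) = 0.026 + 0.092 + 0.110 = 0.228; P(Route=R1 | Delay=30-60) = 0.026/0.228 = 0.1140.
P(Delay=15-30) = 0.081 + 0.108 + 0.111 = 0.300; P(Route=R1 | Delay=15-30) = 0.081/0.300 = 0.2700.
Difference = -0.156.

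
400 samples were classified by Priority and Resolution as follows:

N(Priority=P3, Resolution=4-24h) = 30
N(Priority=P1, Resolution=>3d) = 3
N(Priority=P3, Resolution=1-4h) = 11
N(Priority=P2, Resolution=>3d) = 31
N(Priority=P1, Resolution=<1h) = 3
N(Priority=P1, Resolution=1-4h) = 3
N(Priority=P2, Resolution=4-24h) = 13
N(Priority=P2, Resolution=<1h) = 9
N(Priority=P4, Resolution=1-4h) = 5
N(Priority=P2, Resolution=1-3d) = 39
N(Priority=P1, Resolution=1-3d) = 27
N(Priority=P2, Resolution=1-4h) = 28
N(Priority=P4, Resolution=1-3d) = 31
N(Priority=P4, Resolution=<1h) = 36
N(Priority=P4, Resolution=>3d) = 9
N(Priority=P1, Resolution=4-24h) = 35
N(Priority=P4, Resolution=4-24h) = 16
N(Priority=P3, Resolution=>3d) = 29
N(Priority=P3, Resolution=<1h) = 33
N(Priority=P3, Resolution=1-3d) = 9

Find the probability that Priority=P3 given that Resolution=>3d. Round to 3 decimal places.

Total with Resolution=>3d: 3 + 31 + 29 + 9 = 72.
P(Priority=P3 | Resolution=>3d) = 29/72 = 0.403.

0.403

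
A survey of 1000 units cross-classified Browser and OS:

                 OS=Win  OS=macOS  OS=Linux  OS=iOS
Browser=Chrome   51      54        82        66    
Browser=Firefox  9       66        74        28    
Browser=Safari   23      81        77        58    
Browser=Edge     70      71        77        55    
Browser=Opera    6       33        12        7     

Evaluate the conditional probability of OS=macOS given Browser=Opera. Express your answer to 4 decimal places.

Total with Browser=Opera: 6 + 33 + 12 + 7 = 58.
P(OS=macOS | Browser=Opera) = 33/58 = 0.5690.

0.5690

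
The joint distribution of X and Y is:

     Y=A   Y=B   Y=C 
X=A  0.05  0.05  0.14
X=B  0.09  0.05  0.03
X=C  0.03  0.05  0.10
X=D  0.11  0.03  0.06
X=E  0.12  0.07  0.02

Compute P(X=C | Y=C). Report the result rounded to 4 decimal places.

P(Y=C) = 0.14 + 0.03 + 0.10 + 0.06 + 0.02 = 0.35.
P(X=C | Y=C) = 0.10/0.35 = 0.2857.

0.2857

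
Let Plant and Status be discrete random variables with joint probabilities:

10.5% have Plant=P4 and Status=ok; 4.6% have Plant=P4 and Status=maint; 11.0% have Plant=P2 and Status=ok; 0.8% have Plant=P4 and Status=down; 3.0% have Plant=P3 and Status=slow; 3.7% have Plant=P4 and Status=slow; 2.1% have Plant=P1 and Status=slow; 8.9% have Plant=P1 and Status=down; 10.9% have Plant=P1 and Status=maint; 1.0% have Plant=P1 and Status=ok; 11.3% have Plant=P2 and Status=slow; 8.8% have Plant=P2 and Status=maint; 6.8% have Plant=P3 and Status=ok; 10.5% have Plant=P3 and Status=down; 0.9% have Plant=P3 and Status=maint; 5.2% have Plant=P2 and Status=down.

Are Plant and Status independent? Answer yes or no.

no

P(Plant=P1) = 0.229 and P(Status=ok) = 0.293, so their product is 0.06710, but P(Plant=P1, Status=ok) = 0.010. Since these differ, Plant and Status are not independent.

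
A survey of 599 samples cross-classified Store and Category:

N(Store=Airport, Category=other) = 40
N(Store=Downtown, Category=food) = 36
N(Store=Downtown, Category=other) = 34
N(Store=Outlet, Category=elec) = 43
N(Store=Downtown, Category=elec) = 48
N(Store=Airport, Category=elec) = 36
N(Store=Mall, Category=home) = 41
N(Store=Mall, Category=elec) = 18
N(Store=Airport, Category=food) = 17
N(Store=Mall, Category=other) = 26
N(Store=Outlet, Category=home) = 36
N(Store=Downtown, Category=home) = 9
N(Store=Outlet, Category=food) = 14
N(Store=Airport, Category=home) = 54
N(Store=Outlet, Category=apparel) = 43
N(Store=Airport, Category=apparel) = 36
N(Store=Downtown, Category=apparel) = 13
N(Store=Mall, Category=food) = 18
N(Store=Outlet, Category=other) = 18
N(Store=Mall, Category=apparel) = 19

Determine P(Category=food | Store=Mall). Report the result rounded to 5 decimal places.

0.14754

Total with Store=Mall: 18 + 19 + 18 + 41 + 26 = 122.
P(Category=food | Store=Mall) = 18/122 = 0.14754.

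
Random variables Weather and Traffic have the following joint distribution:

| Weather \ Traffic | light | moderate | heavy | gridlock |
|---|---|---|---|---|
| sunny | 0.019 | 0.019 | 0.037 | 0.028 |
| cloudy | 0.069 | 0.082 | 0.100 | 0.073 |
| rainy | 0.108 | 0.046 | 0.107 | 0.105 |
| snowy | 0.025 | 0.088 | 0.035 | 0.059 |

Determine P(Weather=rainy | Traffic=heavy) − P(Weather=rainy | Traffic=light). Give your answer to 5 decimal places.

P(Traffic=heavy) = 0.037 + 0.100 + 0.107 + 0.035 = 0.279; P(Weather=rainy | Traffic=heavy) = 0.107/0.279 = 0.383513.
P(Traffic=light) = 0.019 + 0.069 + 0.108 + 0.025 = 0.221; P(Weather=rainy | Traffic=light) = 0.108/0.221 = 0.488688.
Difference = -0.10518.

-0.10518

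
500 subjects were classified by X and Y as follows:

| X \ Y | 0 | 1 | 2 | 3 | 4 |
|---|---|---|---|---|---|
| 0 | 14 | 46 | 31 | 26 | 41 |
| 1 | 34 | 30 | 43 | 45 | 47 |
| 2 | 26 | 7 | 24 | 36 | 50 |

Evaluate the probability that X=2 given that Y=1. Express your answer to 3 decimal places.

0.084

Total with Y=1: 46 + 30 + 7 = 83.
P(X=2 | Y=1) = 7/83 = 0.084.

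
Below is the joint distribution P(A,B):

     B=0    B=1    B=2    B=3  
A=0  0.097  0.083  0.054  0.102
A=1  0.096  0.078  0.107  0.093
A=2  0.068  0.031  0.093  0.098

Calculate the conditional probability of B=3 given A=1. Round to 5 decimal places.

P(A=1) = 0.096 + 0.078 + 0.107 + 0.093 = 0.374.
P(B=3 | A=1) = 0.093/0.374 = 0.24866.

0.24866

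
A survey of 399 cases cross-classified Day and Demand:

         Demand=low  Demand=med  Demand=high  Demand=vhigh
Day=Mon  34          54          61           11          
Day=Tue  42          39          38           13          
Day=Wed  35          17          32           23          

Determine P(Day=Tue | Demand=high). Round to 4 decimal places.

Total with Demand=high: 61 + 38 + 32 = 131.
P(Day=Tue | Demand=high) = 38/131 = 0.2901.

0.2901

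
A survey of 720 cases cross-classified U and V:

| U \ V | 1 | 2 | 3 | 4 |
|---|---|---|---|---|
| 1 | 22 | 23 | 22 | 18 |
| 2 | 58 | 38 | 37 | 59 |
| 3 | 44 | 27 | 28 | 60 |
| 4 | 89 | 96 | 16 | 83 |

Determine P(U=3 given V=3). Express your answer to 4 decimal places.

0.2718

Total with V=3: 22 + 37 + 28 + 16 = 103.
P(U=3 | V=3) = 28/103 = 0.2718.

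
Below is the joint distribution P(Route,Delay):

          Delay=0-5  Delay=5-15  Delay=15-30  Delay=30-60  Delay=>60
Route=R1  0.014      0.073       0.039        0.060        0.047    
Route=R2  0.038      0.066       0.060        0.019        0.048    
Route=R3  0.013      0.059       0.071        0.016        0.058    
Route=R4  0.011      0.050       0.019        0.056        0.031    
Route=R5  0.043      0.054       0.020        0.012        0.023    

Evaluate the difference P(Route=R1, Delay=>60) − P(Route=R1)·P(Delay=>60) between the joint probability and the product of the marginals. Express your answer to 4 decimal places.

P(Route=R1) = 0.014 + 0.073 + 0.039 + 0.060 + 0.047 = 0.233.
P(Delay=>60) = 0.047 + 0.048 + 0.058 + 0.031 + 0.023 = 0.207.
P(Route=R1, Delay=>60) − P(Route=R1)P(Delay=>60) = 0.047 − 0.233×0.207 = -0.0012.

-0.0012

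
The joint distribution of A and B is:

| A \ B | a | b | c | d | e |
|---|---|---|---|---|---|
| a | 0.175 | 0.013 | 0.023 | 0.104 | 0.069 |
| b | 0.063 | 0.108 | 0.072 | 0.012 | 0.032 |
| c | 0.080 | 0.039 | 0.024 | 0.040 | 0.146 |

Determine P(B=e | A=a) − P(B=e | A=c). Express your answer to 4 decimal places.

P(A=a) = 0.175 + 0.013 + 0.023 + 0.104 + 0.069 = 0.384; P(B=e | A=a) = 0.069/0.384 = 0.17969.
P(A=c) = 0.080 + 0.039 + 0.024 + 0.040 + 0.146 = 0.329; P(B=e | A=c) = 0.146/0.329 = 0.44377.
Difference = -0.2641.

-0.2641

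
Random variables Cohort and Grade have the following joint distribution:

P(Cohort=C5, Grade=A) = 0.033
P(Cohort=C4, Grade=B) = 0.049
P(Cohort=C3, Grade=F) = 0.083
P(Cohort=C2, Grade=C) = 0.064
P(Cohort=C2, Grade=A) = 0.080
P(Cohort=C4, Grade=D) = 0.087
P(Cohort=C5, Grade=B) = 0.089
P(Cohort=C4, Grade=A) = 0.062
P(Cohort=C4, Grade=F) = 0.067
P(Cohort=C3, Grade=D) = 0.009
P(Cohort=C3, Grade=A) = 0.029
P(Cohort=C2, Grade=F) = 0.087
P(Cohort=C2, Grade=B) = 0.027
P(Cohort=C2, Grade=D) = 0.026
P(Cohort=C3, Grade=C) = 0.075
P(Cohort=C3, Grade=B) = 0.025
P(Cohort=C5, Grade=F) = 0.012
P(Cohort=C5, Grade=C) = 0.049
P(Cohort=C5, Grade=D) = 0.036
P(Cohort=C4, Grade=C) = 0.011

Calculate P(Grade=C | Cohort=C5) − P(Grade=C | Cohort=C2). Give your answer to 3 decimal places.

P(Cohort=C5) = 0.033 + 0.089 + 0.049 + 0.036 + 0.012 = 0.219; P(Grade=C | Cohort=C5) = 0.049/0.219 = 0.2237.
P(Cohort=C2) = 0.080 + 0.027 + 0.064 + 0.026 + 0.087 = 0.284; P(Grade=C | Cohort=C2) = 0.064/0.284 = 0.2254.
Difference = -0.002.

-0.002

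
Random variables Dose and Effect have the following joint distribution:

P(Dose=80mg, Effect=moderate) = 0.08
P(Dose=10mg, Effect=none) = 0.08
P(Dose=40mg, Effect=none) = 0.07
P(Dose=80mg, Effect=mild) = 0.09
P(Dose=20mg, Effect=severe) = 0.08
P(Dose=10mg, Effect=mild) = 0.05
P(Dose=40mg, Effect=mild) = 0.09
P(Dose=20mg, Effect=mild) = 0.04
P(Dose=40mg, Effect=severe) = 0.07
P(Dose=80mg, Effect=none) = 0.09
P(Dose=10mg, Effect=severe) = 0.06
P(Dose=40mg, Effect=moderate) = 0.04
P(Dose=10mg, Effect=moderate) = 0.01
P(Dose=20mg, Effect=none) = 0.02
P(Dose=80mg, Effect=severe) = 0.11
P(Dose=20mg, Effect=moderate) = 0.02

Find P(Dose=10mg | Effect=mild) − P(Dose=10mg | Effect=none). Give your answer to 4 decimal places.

-0.1225

P(Effect=mild) = 0.05 + 0.04 + 0.09 + 0.09 = 0.27; P(Dose=10mg | Effect=mild) = 0.05/0.27 = 0.18519.
P(Effect=none) = 0.08 + 0.02 + 0.07 + 0.09 = 0.26; P(Dose=10mg | Effect=none) = 0.08/0.26 = 0.30769.
Difference = -0.1225.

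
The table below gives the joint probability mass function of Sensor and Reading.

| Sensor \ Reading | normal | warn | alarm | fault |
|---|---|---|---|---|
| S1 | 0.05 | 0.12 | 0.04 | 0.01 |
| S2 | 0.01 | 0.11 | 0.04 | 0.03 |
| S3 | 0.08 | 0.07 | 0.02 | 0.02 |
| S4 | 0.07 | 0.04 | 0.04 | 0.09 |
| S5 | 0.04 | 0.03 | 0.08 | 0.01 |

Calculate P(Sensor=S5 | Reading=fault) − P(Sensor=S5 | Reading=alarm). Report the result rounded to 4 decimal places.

-0.3011

P(Reading=fault) = 0.01 + 0.03 + 0.02 + 0.09 + 0.01 = 0.16; P(Sensor=S5 | Reading=fault) = 0.01/0.16 = 0.06250.
P(Reading=alarm) = 0.04 + 0.04 + 0.02 + 0.04 + 0.08 = 0.22; P(Sensor=S5 | Reading=alarm) = 0.08/0.22 = 0.36364.
Difference = -0.3011.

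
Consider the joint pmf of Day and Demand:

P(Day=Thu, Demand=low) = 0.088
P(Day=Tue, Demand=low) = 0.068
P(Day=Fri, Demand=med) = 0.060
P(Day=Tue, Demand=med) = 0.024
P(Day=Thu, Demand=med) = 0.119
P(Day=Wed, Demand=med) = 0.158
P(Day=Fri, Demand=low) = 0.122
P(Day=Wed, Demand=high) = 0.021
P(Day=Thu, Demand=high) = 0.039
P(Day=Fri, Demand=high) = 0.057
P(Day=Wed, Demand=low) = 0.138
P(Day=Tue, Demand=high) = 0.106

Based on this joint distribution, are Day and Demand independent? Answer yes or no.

no

P(Day=Tue) = 0.198 and P(Demand=high) = 0.223, so their product is 0.04415, but P(Day=Tue, Demand=high) = 0.106. Since these differ, Day and Demand are not independent.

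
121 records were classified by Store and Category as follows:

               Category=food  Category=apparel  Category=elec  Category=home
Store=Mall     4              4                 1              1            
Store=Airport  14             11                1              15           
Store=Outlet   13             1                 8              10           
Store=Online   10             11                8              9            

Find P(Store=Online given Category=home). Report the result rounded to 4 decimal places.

0.2571

Total with Category=home: 1 + 15 + 10 + 9 = 35.
P(Store=Online | Category=home) = 9/35 = 0.2571.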